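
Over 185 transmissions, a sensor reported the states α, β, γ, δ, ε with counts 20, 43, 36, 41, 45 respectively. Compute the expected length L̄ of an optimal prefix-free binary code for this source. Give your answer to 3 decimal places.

2.303 bits/symbol

Probabilities are the counts divided by 185.
Repeatedly combine the two least-probable nodes; the expected code length is the sum of the merged weights.
merge 4/37 + 36/185 → 56/185
merge 41/185 + 43/185 → 84/185
merge 9/37 + 56/185 → 101/185
merge 84/185 + 101/185 → 1
L = 56/185 + 84/185 + 101/185 + 1 = 426/185 ≈ 2.303 bits/symbol.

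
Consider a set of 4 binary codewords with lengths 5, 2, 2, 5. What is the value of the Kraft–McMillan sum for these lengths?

0.5625

With common denominator 2^5 = 32: Σ 2^(−ℓᵢ) = 1/32 + 8/32 + 8/32 + 1/32 = 18/32 = 0.5625.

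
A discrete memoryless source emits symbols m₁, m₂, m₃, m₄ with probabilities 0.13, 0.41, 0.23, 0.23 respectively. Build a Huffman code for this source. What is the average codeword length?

Repeatedly combine the two least-probable nodes; the expected code length is the sum of the merged weights.
merge 13/100 + 23/100 → 9/25
merge 23/100 + 9/25 → 59/100
merge 41/100 + 59/100 → 1
L = 9/25 + 59/100 + 1 = 39/20 = 1.95 bits/symbol.

1.95 bits/symbol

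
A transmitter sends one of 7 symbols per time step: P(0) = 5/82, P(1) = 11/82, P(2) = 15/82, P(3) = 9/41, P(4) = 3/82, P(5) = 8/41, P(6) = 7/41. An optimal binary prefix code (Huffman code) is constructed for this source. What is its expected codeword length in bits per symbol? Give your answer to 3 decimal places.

2.683 bits/symbol

Repeatedly combine the two least-probable nodes; the expected code length is the sum of the merged weights.
merge 3/82 + 5/82 → 4/41
merge 4/41 + 11/82 → 19/82
merge 7/41 + 15/82 → 29/82
merge 8/41 + 9/41 → 17/41
merge 19/82 + 29/82 → 24/41
merge 17/41 + 24/41 → 1
L = 4/41 + 19/82 + 29/82 + 17/41 + 24/41 + 1 = 110/41 ≈ 2.683 bits/symbol.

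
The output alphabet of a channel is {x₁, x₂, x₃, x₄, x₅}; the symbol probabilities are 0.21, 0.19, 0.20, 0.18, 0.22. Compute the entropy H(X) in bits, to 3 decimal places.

2.318 bits

H = −Σ pᵢ log₂ pᵢ.
−0.21·log₂(0.21) = 0.4728
−0.19·log₂(0.19) = 0.4552
−0.20·log₂(0.20) = 0.4644
−0.18·log₂(0.18) = 0.4453
−0.22·log₂(0.22) = 0.4806
Sum ≈ 2.3183 → 2.318 bits.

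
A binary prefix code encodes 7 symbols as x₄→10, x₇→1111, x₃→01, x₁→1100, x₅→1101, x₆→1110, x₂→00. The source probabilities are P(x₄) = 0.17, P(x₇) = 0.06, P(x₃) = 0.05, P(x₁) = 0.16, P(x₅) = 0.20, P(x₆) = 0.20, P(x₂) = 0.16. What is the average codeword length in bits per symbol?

3.24 bits/symbol

L̄ = Σ pᵢ·ℓᵢ = 0.17·2 + 0.06·4 + 0.05·2 + 0.16·4 + 0.20·4 + 0.20·4 + 0.16·2 = 3.24 bits/symbol.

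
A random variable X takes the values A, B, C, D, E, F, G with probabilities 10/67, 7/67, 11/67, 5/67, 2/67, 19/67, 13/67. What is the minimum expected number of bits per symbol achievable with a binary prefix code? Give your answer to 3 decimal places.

Repeatedly combine the two least-probable nodes; the expected code length is the sum of the merged weights.
merge 2/67 + 5/67 → 7/67
merge 7/67 + 7/67 → 14/67
merge 10/67 + 11/67 → 21/67
merge 13/67 + 14/67 → 27/67
merge 19/67 + 21/67 → 40/67
merge 27/67 + 40/67 → 1
L = 7/67 + 14/67 + 21/67 + 27/67 + 40/67 + 1 = 176/67 ≈ 2.627 bits/symbol.

2.627 bits/symbol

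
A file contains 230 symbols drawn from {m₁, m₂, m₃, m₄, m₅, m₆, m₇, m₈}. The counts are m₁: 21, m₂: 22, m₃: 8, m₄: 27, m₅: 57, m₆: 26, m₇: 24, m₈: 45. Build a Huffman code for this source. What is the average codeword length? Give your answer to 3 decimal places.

Probabilities are the counts divided by 230.
Repeatedly combine the two least-probable nodes; the expected code length is the sum of the merged weights.
merge 4/115 + 21/230 → 29/230
merge 11/115 + 12/115 → 1/5
merge 13/115 + 27/230 → 53/230
merge 29/230 + 9/46 → 37/115
merge 1/5 + 53/230 → 99/230
merge 57/230 + 37/115 → 131/230
merge 99/230 + 131/230 → 1
L = 29/230 + 1/5 + 53/230 + 37/115 + 99/230 + 131/230 + 1 = 331/115 ≈ 2.878 bits/symbol.

2.878 bits/symbol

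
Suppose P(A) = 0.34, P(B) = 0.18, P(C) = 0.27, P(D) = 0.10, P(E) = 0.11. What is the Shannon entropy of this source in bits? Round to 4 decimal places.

H = −Σ pᵢ log₂ pᵢ.
−0.34·log₂(0.34) = 0.5292
−0.18·log₂(0.18) = 0.4453
−0.27·log₂(0.27) = 0.5100
−0.10·log₂(0.10) = 0.3322
−0.11·log₂(0.11) = 0.3503
Sum ≈ 2.1670 → 2.1670 bits.

2.1670 bits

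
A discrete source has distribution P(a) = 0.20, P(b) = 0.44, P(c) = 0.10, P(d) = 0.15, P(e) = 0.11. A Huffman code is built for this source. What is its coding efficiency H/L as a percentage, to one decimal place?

Entropy H = −Σ p log₂ p ≈ 2.0786 bits.
Huffman merges: 1/10+11/100→21/100; 3/20+1/5→7/20; 21/100+7/20→14/25; 11/25+14/25→1. L = 53/25 ≈ 2.1200.
Efficiency = H/L = 2.0786/2.1200 = 98.0%.

98.0%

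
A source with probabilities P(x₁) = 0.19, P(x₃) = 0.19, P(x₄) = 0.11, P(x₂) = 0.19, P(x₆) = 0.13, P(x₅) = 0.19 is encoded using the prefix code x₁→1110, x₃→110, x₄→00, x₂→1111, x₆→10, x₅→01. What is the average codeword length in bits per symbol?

2.95 bits/symbol

L̄ = Σ pᵢ·ℓᵢ = 0.19·4 + 0.19·3 + 0.11·2 + 0.19·4 + 0.13·2 + 0.19·2 = 2.95 bits/symbol.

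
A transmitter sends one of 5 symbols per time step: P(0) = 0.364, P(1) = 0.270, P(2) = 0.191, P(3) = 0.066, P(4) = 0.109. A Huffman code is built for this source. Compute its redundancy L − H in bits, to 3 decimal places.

Entropy H = −Σ p log₂ p ≈ 2.1043 bits.
Huffman merges: 33/500+109/1000→7/40; 7/40+191/1000→183/500; 27/100+91/250→317/500; 183/500+317/500→1. L = 87/40 ≈ 2.1750.
L − H = 2.1750 − 2.1043 = 0.071 bits.

0.071 bits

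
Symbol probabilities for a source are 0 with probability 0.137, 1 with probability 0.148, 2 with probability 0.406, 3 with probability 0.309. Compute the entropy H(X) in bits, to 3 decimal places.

H = −Σ pᵢ log₂ pᵢ.
−0.137·log₂(0.137) = 0.3929
−0.148·log₂(0.148) = 0.4079
−0.406·log₂(0.406) = 0.5280
−0.309·log₂(0.309) = 0.5235
Sum ≈ 1.8523 → 1.852 bits.

1.852 bits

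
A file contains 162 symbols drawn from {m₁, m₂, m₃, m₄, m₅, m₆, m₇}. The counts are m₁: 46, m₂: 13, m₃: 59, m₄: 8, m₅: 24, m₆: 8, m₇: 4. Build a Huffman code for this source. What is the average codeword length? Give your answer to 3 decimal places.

Probabilities are the counts divided by 162.
Repeatedly combine the two least-probable nodes; the expected code length is the sum of the merged weights.
merge 2/81 + 4/81 → 2/27
merge 4/81 + 2/27 → 10/81
merge 13/162 + 10/81 → 11/54
merge 4/27 + 11/54 → 19/54
merge 23/81 + 19/54 → 103/162
merge 59/162 + 103/162 → 1
L = 2/27 + 10/81 + 11/54 + 19/54 + 103/162 + 1 = 43/18 ≈ 2.389 bits/symbol.

2.389 bits/symbol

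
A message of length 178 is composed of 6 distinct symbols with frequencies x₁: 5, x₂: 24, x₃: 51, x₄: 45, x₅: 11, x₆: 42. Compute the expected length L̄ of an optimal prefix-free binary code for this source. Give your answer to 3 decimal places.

2.315 bits/symbol

Probabilities are the counts divided by 178.
Repeatedly combine the two least-probable nodes; the expected code length is the sum of the merged weights.
merge 5/178 + 11/178 → 8/89
merge 8/89 + 12/89 → 20/89
merge 20/89 + 21/89 → 41/89
merge 45/178 + 51/178 → 48/89
merge 41/89 + 48/89 → 1
L = 8/89 + 20/89 + 41/89 + 48/89 + 1 = 206/89 ≈ 2.315 bits/symbol.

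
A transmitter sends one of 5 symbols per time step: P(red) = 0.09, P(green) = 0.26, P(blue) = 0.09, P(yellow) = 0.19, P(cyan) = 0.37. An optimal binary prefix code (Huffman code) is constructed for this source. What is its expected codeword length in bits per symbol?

2.18 bits/symbol

Repeatedly combine the two least-probable nodes; the expected code length is the sum of the merged weights.
merge 9/100 + 9/100 → 9/50
merge 9/50 + 19/100 → 37/100
merge 13/50 + 37/100 → 63/100
merge 37/100 + 63/100 → 1
L = 9/50 + 37/100 + 63/100 + 1 = 109/50 = 2.18 bits/symbol.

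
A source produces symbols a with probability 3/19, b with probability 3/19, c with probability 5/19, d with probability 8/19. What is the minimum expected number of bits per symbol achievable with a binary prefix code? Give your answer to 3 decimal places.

Repeatedly combine the two least-probable nodes; the expected code length is the sum of the merged weights.
merge 3/19 + 3/19 → 6/19
merge 5/19 + 6/19 → 11/19
merge 8/19 + 11/19 → 1
L = 6/19 + 11/19 + 1 = 36/19 ≈ 1.895 bits/symbol.

1.895 bits/symbol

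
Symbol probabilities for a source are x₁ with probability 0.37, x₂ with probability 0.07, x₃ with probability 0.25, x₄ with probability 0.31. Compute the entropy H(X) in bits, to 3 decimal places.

H = −Σ pᵢ log₂ pᵢ.
−0.37·log₂(0.37) = 0.5307
−0.07·log₂(0.07) = 0.2686
−0.25·log₂(0.25) = 0.5000
−0.31·log₂(0.31) = 0.5238
Sum ≈ 1.8231 → 1.823 bits.

1.823 bits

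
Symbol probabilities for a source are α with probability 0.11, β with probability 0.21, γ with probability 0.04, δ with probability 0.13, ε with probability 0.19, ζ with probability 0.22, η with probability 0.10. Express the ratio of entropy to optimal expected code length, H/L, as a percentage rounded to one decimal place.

Entropy H = −Σ p log₂ p ≈ 2.6595 bits.
Huffman merges: 1/25+1/10→7/50; 11/100+13/100→6/25; 7/50+19/100→33/100; 21/100+11/50→43/100; 6/25+33/100→57/100; 43/100+57/100→1. L = 271/100 ≈ 2.7100.
Efficiency = H/L = 2.6595/2.7100 = 98.1%.

98.1%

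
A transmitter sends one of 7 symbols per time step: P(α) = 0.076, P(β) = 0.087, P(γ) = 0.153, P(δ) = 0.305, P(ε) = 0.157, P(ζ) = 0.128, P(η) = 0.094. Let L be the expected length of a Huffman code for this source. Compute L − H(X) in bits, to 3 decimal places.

0.049 bits

Entropy H = −Σ p log₂ p ≈ 2.6456 bits.
Huffman merges: 19/250+87/1000→163/1000; 47/500+16/125→111/500; 153/1000+157/1000→31/100; 163/1000+111/500→77/200; 61/200+31/100→123/200; 77/200+123/200→1. L = 539/200 ≈ 2.6950.
L − H = 2.6950 − 2.6456 = 0.049 bits.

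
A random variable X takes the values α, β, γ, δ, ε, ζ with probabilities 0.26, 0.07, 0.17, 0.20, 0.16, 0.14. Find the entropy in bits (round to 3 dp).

H = −Σ pᵢ log₂ pᵢ.
−0.26·log₂(0.26) = 0.5053
−0.07·log₂(0.07) = 0.2686
−0.17·log₂(0.17) = 0.4346
−0.20·log₂(0.20) = 0.4644
−0.16·log₂(0.16) = 0.4230
−0.14·log₂(0.14) = 0.3971
Sum ≈ 2.4929 → 2.493 bits.

2.493 bits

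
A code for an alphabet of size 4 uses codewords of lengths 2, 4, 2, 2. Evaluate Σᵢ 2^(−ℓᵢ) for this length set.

With common denominator 2^4 = 16: Σ 2^(−ℓᵢ) = 4/16 + 1/16 + 4/16 + 4/16 = 13/16 = 0.8125.

0.8125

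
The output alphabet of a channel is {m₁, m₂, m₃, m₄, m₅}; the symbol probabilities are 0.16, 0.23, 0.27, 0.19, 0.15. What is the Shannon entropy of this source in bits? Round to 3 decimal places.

H = −Σ pᵢ log₂ pᵢ.
−0.16·log₂(0.16) = 0.4230
−0.23·log₂(0.23) = 0.4877
−0.27·log₂(0.27) = 0.5100
−0.19·log₂(0.19) = 0.4552
−0.15·log₂(0.15) = 0.4105
Sum ≈ 2.2865 → 2.286 bits.

2.286 bits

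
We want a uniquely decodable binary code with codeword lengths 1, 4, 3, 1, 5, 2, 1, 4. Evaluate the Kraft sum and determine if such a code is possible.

2.03125; no

With common denominator 2^5 = 32: Σ 2^(−ℓᵢ) = 16/32 + 2/32 + 4/32 + 16/32 + 1/32 + 8/32 + 16/32 + 2/32 = 65/32 = 2.03125.
Kraft's inequality requires Σ ≤ 1; here Σ = 2.03125 > 1, so no such prefix code exists.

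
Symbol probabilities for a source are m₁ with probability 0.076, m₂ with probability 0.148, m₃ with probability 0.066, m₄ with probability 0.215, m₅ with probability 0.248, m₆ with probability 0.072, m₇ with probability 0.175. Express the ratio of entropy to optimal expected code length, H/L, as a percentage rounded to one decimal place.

98.6%

Entropy H = −Σ p log₂ p ≈ 2.6383 bits.
Huffman merges: 33/500+9/125→69/500; 19/250+69/500→107/500; 37/250+7/40→323/1000; 107/500+43/200→429/1000; 31/125+323/1000→571/1000; 429/1000+571/1000→1. L = 107/40 ≈ 2.6750.
Efficiency = H/L = 2.6383/2.6750 = 98.6%.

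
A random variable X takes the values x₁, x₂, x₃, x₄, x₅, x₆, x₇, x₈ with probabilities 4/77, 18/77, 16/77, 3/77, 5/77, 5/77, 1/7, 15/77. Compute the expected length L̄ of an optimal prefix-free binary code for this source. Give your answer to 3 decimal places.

2.779 bits/symbol

Repeatedly combine the two least-probable nodes; the expected code length is the sum of the merged weights.
merge 3/77 + 4/77 → 1/11
merge 5/77 + 5/77 → 10/77
merge 1/11 + 10/77 → 17/77
merge 1/7 + 15/77 → 26/77
merge 16/77 + 17/77 → 3/7
merge 18/77 + 26/77 → 4/7
merge 3/7 + 4/7 → 1
L = 1/11 + 10/77 + 17/77 + 26/77 + 3/7 + 4/7 + 1 = 214/77 ≈ 2.779 bits/symbol.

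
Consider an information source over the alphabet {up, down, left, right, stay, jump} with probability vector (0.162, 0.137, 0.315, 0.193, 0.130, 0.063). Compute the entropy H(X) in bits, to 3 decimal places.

2.435 bits

H = −Σ pᵢ log₂ pᵢ.
−0.162·log₂(0.162) = 0.4254
−0.137·log₂(0.137) = 0.3929
−0.315·log₂(0.315) = 0.5250
−0.193·log₂(0.193) = 0.4581
−0.130·log₂(0.130) = 0.3826
−0.063·log₂(0.063) = 0.2513
Sum ≈ 2.4352 → 2.435 bits.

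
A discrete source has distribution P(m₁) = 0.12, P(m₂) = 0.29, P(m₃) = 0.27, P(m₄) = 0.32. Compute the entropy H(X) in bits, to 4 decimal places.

1.9210 bits

H = −Σ pᵢ log₂ pᵢ.
−0.12·log₂(0.12) = 0.3671
−0.29·log₂(0.29) = 0.5179
−0.27·log₂(0.27) = 0.5100
−0.32·log₂(0.32) = 0.5260
Sum ≈ 1.9210 → 1.9210 bits.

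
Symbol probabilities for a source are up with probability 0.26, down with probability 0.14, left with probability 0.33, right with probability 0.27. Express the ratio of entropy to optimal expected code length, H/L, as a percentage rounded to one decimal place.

Entropy H = −Σ p log₂ p ≈ 1.9402 bits.
Huffman merges: 7/50+13/50→2/5; 27/100+33/100→3/5; 2/5+3/5→1. L = 2 ≈ 2.0000.
Efficiency = H/L = 1.9402/2.0000 = 97.0%.

97.0%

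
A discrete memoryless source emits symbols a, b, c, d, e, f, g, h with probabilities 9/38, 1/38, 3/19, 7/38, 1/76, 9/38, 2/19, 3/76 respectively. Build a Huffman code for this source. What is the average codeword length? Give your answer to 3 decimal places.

2.645 bits/symbol

Repeatedly combine the two least-probable nodes; the expected code length is the sum of the merged weights.
merge 1/76 + 1/38 → 3/76
merge 3/76 + 3/76 → 3/38
merge 3/38 + 2/19 → 7/38
merge 3/19 + 7/38 → 13/38
merge 7/38 + 9/38 → 8/19
merge 9/38 + 13/38 → 11/19
merge 8/19 + 11/19 → 1
L = 3/76 + 3/38 + 7/38 + 13/38 + 8/19 + 11/19 + 1 = 201/76 ≈ 2.645 bits/symbol.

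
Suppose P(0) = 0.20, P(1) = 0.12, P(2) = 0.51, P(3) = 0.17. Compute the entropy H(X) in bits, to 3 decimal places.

H = −Σ pᵢ log₂ pᵢ.
−0.20·log₂(0.20) = 0.4644
−0.12·log₂(0.12) = 0.3671
−0.51·log₂(0.51) = 0.4954
−0.17·log₂(0.17) = 0.4346
Sum ≈ 1.7615 → 1.761 bits.

1.761 bits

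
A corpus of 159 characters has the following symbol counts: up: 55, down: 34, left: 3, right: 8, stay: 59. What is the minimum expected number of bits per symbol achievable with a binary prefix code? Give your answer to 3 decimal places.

1.981 bits/symbol

Probabilities are the counts divided by 159.
Repeatedly combine the two least-probable nodes; the expected code length is the sum of the merged weights.
merge 1/53 + 8/159 → 11/159
merge 11/159 + 34/159 → 15/53
merge 15/53 + 55/159 → 100/159
merge 59/159 + 100/159 → 1
L = 11/159 + 15/53 + 100/159 + 1 = 105/53 ≈ 1.981 bits/symbol.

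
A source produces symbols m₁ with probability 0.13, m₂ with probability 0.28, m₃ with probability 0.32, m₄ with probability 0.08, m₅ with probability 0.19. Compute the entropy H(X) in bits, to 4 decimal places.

2.1696 bits

H = −Σ pᵢ log₂ pᵢ.
−0.13·log₂(0.13) = 0.3826
−0.28·log₂(0.28) = 0.5142
−0.32·log₂(0.32) = 0.5260
−0.08·log₂(0.08) = 0.2915
−0.19·log₂(0.19) = 0.4552
Sum ≈ 2.1696 → 2.1696 bits.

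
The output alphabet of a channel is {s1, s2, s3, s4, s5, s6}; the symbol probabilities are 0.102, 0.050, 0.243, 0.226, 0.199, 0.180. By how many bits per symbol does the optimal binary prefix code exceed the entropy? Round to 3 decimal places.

Entropy H = −Σ p log₂ p ≈ 2.4417 bits.
Huffman merges: 1/20+51/500→19/125; 19/125+9/50→83/250; 199/1000+113/500→17/40; 243/1000+83/250→23/40; 17/40+23/40→1. L = 621/250 ≈ 2.4840.
L − H = 2.4840 − 2.4417 = 0.042 bits.

0.042 bits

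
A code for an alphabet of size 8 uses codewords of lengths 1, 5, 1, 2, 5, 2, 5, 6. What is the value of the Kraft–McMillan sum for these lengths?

With common denominator 2^6 = 64: Σ 2^(−ℓᵢ) = 32/64 + 2/64 + 32/64 + 16/64 + 2/64 + 16/64 + 2/64 + 1/64 = 103/64 = 1.609375.

1.609375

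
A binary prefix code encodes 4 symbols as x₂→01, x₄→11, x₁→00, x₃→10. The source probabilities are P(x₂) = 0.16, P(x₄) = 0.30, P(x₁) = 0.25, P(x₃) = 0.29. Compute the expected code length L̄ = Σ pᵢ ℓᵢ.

2 bits/symbol

L̄ = Σ pᵢ·ℓᵢ = 0.16·2 + 0.30·2 + 0.25·2 + 0.29·2 = 2 bits/symbol.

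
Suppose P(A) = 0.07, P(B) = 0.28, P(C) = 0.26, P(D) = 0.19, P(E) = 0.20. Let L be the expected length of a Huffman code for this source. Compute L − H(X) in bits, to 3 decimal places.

0.052 bits

Entropy H = −Σ p log₂ p ≈ 2.2077 bits.
Huffman merges: 7/100+19/100→13/50; 1/5+13/50→23/50; 13/50+7/25→27/50; 23/50+27/50→1. L = 113/50 ≈ 2.2600.
L − H = 2.2600 − 2.2077 = 0.052 bits.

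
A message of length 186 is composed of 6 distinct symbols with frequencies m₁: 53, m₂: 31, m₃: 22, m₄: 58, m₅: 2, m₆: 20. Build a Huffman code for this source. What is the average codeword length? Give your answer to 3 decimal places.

2.355 bits/symbol

Probabilities are the counts divided by 186.
Repeatedly combine the two least-probable nodes; the expected code length is the sum of the merged weights.
merge 1/93 + 10/93 → 11/93
merge 11/93 + 11/93 → 22/93
merge 1/6 + 22/93 → 25/62
merge 53/186 + 29/93 → 37/62
merge 25/62 + 37/62 → 1
L = 11/93 + 22/93 + 25/62 + 37/62 + 1 = 73/31 ≈ 2.355 bits/symbol.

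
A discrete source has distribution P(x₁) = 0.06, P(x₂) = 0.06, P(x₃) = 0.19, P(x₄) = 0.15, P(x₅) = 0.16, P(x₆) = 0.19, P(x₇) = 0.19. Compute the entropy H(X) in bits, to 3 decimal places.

2.686 bits

H = −Σ pᵢ log₂ pᵢ.
−0.06·log₂(0.06) = 0.2435
−0.06·log₂(0.06) = 0.2435
−0.19·log₂(0.19) = 0.4552
−0.15·log₂(0.15) = 0.4105
−0.16·log₂(0.16) = 0.4230
−0.19·log₂(0.19) = 0.4552
−0.19·log₂(0.19) = 0.4552
Sum ≈ 2.6863 → 2.686 bits.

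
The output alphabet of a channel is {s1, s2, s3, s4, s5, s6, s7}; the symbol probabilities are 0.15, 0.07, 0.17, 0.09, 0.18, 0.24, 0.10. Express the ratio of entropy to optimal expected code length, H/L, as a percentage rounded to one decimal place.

Entropy H = −Σ p log₂ p ≈ 2.6980 bits.
Huffman merges: 7/100+9/100→4/25; 1/10+3/20→1/4; 4/25+17/100→33/100; 9/50+6/25→21/50; 1/4+33/100→29/50; 21/50+29/50→1. L = 137/50 ≈ 2.7400.
Efficiency = H/L = 2.6980/2.7400 = 98.5%.

98.5%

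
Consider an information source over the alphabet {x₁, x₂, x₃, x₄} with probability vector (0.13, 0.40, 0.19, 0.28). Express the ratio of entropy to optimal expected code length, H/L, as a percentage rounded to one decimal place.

Entropy H = −Σ p log₂ p ≈ 1.8809 bits.
Huffman merges: 13/100+19/100→8/25; 7/25+8/25→3/5; 2/5+3/5→1. L = 48/25 ≈ 1.9200.
Efficiency = H/L = 1.8809/1.9200 = 98.0%.

98.0%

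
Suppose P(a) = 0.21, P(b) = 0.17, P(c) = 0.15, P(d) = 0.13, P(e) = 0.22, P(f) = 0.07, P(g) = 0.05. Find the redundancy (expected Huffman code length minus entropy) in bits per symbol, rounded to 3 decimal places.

0.024 bits

Entropy H = −Σ p log₂ p ≈ 2.6658 bits.
Huffman merges: 1/20+7/100→3/25; 3/25+13/100→1/4; 3/20+17/100→8/25; 21/100+11/50→43/100; 1/4+8/25→57/100; 43/100+57/100→1. L = 269/100 ≈ 2.6900.
L − H = 2.6900 − 2.6658 = 0.024 bits.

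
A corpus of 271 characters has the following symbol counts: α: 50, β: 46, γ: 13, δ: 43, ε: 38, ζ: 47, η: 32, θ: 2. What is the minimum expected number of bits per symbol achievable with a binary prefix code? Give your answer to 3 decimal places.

Probabilities are the counts divided by 271.
Repeatedly combine the two least-probable nodes; the expected code length is the sum of the merged weights.
merge 2/271 + 13/271 → 15/271
merge 15/271 + 32/271 → 47/271
merge 38/271 + 43/271 → 81/271
merge 46/271 + 47/271 → 93/271
merge 47/271 + 50/271 → 97/271
merge 81/271 + 93/271 → 174/271
merge 97/271 + 174/271 → 1
L = 15/271 + 47/271 + 81/271 + 93/271 + 97/271 + 174/271 + 1 = 778/271 ≈ 2.871 bits/symbol.

2.871 bits/symbol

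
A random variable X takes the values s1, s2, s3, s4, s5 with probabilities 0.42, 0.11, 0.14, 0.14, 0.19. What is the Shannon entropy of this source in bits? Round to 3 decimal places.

H = −Σ pᵢ log₂ pᵢ.
−0.42·log₂(0.42) = 0.5256
−0.11·log₂(0.11) = 0.3503
−0.14·log₂(0.14) = 0.3971
−0.14·log₂(0.14) = 0.3971
−0.19·log₂(0.19) = 0.4552
Sum ≈ 2.1254 → 2.125 bits.

2.125 bits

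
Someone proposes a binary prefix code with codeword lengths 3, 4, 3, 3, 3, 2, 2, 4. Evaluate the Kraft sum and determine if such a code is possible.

With common denominator 2^4 = 16: Σ 2^(−ℓᵢ) = 2/16 + 1/16 + 2/16 + 2/16 + 2/16 + 4/16 + 4/16 + 1/16 = 18/16 = 1.125.
Kraft's inequality requires Σ ≤ 1; here Σ = 1.125 > 1, so no such prefix code exists.

1.125; no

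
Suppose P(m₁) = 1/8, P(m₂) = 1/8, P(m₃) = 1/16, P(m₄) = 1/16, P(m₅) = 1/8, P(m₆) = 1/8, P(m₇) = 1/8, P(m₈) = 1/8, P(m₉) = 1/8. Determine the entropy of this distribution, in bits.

Each probability is a power of 1/2, so log₂(1/p) is an integer.
H = Σ p·log₂(1/p) = 1/8·3 + 1/8·3 + 1/16·4 + 1/16·4 + 1/8·3 + 1/8·3 + 1/8·3 + 1/8·3 + 1/8·3 = 3.125 bits.

3.125 bits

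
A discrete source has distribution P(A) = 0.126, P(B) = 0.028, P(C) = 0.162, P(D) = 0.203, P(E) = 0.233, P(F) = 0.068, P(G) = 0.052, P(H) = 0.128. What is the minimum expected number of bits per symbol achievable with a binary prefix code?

Repeatedly combine the two least-probable nodes; the expected code length is the sum of the merged weights.
merge 7/250 + 13/250 → 2/25
merge 17/250 + 2/25 → 37/250
merge 63/500 + 16/125 → 127/500
merge 37/250 + 81/500 → 31/100
merge 203/1000 + 233/1000 → 109/250
merge 127/500 + 31/100 → 141/250
merge 109/250 + 141/250 → 1
L = 2/25 + 37/250 + 127/500 + 31/100 + 109/250 + 141/250 + 1 = 349/125 = 2.792 bits/symbol.

2.792 bits/symbol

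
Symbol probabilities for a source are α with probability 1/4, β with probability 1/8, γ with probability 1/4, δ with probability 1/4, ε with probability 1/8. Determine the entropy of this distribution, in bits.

2.25 bits

Each probability is a power of 1/2, so log₂(1/p) is an integer.
H = Σ p·log₂(1/p) = 1/4·2 + 1/8·3 + 1/4·2 + 1/4·2 + 1/8·3 = 2.25 bits.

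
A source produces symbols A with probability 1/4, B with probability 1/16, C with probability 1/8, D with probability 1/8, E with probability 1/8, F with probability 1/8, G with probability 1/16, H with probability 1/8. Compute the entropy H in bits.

2.875 bits

Each probability is a power of 1/2, so log₂(1/p) is an integer.
H = Σ p·log₂(1/p) = 1/4·2 + 1/16·4 + 1/8·3 + 1/8·3 + 1/8·3 + 1/8·3 + 1/16·4 + 1/8·3 = 2.875 bits.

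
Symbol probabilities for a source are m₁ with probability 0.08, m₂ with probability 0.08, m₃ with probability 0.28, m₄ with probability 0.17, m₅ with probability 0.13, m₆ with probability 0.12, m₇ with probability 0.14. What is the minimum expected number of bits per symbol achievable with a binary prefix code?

Repeatedly combine the two least-probable nodes; the expected code length is the sum of the merged weights.
merge 2/25 + 2/25 → 4/25
merge 3/25 + 13/100 → 1/4
merge 7/50 + 4/25 → 3/10
merge 17/100 + 1/4 → 21/50
merge 7/25 + 3/10 → 29/50
merge 21/50 + 29/50 → 1
L = 4/25 + 1/4 + 3/10 + 21/50 + 29/50 + 1 = 271/100 = 2.71 bits/symbol.

2.71 bits/symbol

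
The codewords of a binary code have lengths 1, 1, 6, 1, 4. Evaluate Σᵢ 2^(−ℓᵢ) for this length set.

1.578125

With common denominator 2^6 = 64: Σ 2^(−ℓᵢ) = 32/64 + 32/64 + 1/64 + 32/64 + 4/64 = 101/64 = 1.578125.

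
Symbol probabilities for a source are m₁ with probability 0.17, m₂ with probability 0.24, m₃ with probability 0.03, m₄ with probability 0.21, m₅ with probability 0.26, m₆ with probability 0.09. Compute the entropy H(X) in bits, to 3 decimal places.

2.371 bits

H = −Σ pᵢ log₂ pᵢ.
−0.17·log₂(0.17) = 0.4346
−0.24·log₂(0.24) = 0.4941
−0.03·log₂(0.03) = 0.1518
−0.21·log₂(0.21) = 0.4728
−0.26·log₂(0.26) = 0.5053
−0.09·log₂(0.09) = 0.3127
Sum ≈ 2.3713 → 2.371 bits.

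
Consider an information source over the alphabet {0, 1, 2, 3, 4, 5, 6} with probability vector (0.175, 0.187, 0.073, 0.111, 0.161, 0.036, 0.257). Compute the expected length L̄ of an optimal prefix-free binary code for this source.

2.665 bits/symbol

Repeatedly combine the two least-probable nodes; the expected code length is the sum of the merged weights.
merge 9/250 + 73/1000 → 109/1000
merge 109/1000 + 111/1000 → 11/50
merge 161/1000 + 7/40 → 42/125
merge 187/1000 + 11/50 → 407/1000
merge 257/1000 + 42/125 → 593/1000
merge 407/1000 + 593/1000 → 1
L = 109/1000 + 11/50 + 42/125 + 407/1000 + 593/1000 + 1 = 533/200 = 2.665 bits/symbol.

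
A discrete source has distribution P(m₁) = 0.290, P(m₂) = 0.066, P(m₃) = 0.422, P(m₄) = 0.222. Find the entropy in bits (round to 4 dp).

1.7840 bits

H = −Σ pᵢ log₂ pᵢ.
−0.290·log₂(0.290) = 0.5179
−0.066·log₂(0.066) = 0.2588
−0.422·log₂(0.422) = 0.5253
−0.222·log₂(0.222) = 0.4820
Sum ≈ 1.7840 → 1.7840 bits.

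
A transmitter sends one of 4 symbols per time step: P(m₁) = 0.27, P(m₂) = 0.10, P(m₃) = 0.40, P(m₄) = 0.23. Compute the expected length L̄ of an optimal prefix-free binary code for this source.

Repeatedly combine the two least-probable nodes; the expected code length is the sum of the merged weights.
merge 1/10 + 23/100 → 33/100
merge 27/100 + 33/100 → 3/5
merge 2/5 + 3/5 → 1
L = 33/100 + 3/5 + 1 = 193/100 = 1.93 bits/symbol.

1.93 bits/symbol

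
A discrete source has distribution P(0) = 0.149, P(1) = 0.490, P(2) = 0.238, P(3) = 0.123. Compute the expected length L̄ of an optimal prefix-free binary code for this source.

1.782 bits/symbol

Repeatedly combine the two least-probable nodes; the expected code length is the sum of the merged weights.
merge 123/1000 + 149/1000 → 34/125
merge 119/500 + 34/125 → 51/100
merge 49/100 + 51/100 → 1
L = 34/125 + 51/100 + 1 = 891/500 = 1.782 bits/symbol.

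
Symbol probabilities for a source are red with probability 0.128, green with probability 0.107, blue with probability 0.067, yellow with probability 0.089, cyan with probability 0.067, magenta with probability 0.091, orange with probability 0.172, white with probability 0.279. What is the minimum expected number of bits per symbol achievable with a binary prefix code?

Repeatedly combine the two least-probable nodes; the expected code length is the sum of the merged weights.
merge 67/1000 + 67/1000 → 67/500
merge 89/1000 + 91/1000 → 9/50
merge 107/1000 + 16/125 → 47/200
merge 67/500 + 43/250 → 153/500
merge 9/50 + 47/200 → 83/200
merge 279/1000 + 153/500 → 117/200
merge 83/200 + 117/200 → 1
L = 67/500 + 9/50 + 47/200 + 153/500 + 83/200 + 117/200 + 1 = 571/200 = 2.855 bits/symbol.

2.855 bits/symbol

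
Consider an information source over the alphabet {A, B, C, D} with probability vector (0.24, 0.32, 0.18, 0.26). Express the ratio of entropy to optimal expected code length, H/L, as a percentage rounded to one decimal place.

Entropy H = −Σ p log₂ p ≈ 1.9708 bits.
Huffman merges: 9/50+6/25→21/50; 13/50+8/25→29/50; 21/50+29/50→1. L = 2 ≈ 2.0000.
Efficiency = H/L = 1.9708/2.0000 = 98.5%.

98.5%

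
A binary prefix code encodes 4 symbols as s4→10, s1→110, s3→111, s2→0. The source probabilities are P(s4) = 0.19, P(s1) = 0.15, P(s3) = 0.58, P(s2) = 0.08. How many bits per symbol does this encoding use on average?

2.65 bits/symbol

L̄ = Σ pᵢ·ℓᵢ = 0.19·2 + 0.15·3 + 0.58·3 + 0.08·1 = 2.65 bits/symbol.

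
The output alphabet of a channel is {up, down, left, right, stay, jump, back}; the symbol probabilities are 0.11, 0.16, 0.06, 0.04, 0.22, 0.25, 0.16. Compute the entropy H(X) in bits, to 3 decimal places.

2.606 bits

H = −Σ pᵢ log₂ pᵢ.
−0.11·log₂(0.11) = 0.3503
−0.16·log₂(0.16) = 0.4230
−0.06·log₂(0.06) = 0.2435
−0.04·log₂(0.04) = 0.1858
−0.22·log₂(0.22) = 0.4806
−0.25·log₂(0.25) = 0.5000
−0.16·log₂(0.16) = 0.4230
Sum ≈ 2.6062 → 2.606 bits.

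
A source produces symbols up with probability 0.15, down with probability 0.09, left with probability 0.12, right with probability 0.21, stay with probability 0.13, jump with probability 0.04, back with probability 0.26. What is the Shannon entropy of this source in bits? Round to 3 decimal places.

H = −Σ pᵢ log₂ pᵢ.
−0.15·log₂(0.15) = 0.4105
−0.09·log₂(0.09) = 0.3127
−0.12·log₂(0.12) = 0.3671
−0.21·log₂(0.21) = 0.4728
−0.13·log₂(0.13) = 0.3826
−0.04·log₂(0.04) = 0.1858
−0.26·log₂(0.26) = 0.5053
Sum ≈ 2.6368 → 2.637 bits.

2.637 bits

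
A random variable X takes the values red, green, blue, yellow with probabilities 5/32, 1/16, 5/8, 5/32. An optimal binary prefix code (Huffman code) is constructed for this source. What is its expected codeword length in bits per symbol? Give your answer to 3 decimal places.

1.594 bits/symbol

Repeatedly combine the two least-probable nodes; the expected code length is the sum of the merged weights.
merge 1/16 + 5/32 → 7/32
merge 5/32 + 7/32 → 3/8
merge 3/8 + 5/8 → 1
L = 7/32 + 3/8 + 1 = 51/32 ≈ 1.594 bits/symbol.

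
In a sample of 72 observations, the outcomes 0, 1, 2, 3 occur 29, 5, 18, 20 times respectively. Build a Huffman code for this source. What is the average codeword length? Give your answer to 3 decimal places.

Probabilities are the counts divided by 72.
Repeatedly combine the two least-probable nodes; the expected code length is the sum of the merged weights.
merge 5/72 + 1/4 → 23/72
merge 5/18 + 23/72 → 43/72
merge 29/72 + 43/72 → 1
L = 23/72 + 43/72 + 1 = 23/12 ≈ 1.917 bits/symbol.

1.917 bits/symbol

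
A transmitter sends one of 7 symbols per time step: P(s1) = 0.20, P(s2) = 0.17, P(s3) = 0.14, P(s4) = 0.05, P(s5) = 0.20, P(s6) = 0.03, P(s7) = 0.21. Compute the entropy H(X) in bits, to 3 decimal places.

2.601 bits

H = −Σ pᵢ log₂ pᵢ.
−0.20·log₂(0.20) = 0.4644
−0.17·log₂(0.17) = 0.4346
−0.14·log₂(0.14) = 0.3971
−0.05·log₂(0.05) = 0.2161
−0.20·log₂(0.20) = 0.4644
−0.03·log₂(0.03) = 0.1518
−0.21·log₂(0.21) = 0.4728
Sum ≈ 2.6012 → 2.601 bits.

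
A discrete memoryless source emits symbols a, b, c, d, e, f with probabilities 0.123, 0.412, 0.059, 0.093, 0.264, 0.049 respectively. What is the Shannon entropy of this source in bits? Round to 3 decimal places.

H = −Σ pᵢ log₂ pᵢ.
−0.123·log₂(0.123) = 0.3719
−0.412·log₂(0.412) = 0.5271
−0.059·log₂(0.059) = 0.2409
−0.093·log₂(0.093) = 0.3187
−0.264·log₂(0.264) = 0.5072
−0.049·log₂(0.049) = 0.2132
Sum ≈ 2.1790 → 2.179 bits.

2.179 bits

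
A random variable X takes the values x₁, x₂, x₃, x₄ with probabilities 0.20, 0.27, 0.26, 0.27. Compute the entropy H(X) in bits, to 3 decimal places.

1.990 bits

H = −Σ pᵢ log₂ pᵢ.
−0.20·log₂(0.20) = 0.4644
−0.27·log₂(0.27) = 0.5100
−0.26·log₂(0.26) = 0.5053
−0.27·log₂(0.27) = 0.5100
Sum ≈ 1.9897 → 1.990 bits.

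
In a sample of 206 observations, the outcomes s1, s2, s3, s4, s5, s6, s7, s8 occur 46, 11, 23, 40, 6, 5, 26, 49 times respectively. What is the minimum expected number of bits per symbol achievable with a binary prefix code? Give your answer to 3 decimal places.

2.699 bits/symbol

Probabilities are the counts divided by 206.
Repeatedly combine the two least-probable nodes; the expected code length is the sum of the merged weights.
merge 5/206 + 3/103 → 11/206
merge 11/206 + 11/206 → 11/103
merge 11/103 + 23/206 → 45/206
merge 13/103 + 20/103 → 33/103
merge 45/206 + 23/103 → 91/206
merge 49/206 + 33/103 → 115/206
merge 91/206 + 115/206 → 1
L = 11/206 + 11/103 + 45/206 + 33/103 + 91/206 + 115/206 + 1 = 278/103 ≈ 2.699 bits/symbol.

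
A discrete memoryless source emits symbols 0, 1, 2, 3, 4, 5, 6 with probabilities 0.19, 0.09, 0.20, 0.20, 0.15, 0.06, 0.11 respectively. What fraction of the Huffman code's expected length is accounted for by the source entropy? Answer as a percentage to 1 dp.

Entropy H = −Σ p log₂ p ≈ 2.7010 bits.
Huffman merges: 3/50+9/100→3/20; 11/100+3/20→13/50; 3/20+19/100→17/50; 1/5+1/5→2/5; 13/50+17/50→3/5; 2/5+3/5→1. L = 11/4 ≈ 2.7500.
Efficiency = H/L = 2.7010/2.7500 = 98.2%.

98.2%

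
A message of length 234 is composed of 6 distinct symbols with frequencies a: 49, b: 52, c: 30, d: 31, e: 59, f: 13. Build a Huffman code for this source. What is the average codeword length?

Probabilities are the counts divided by 234.
Repeatedly combine the two least-probable nodes; the expected code length is the sum of the merged weights.
merge 1/18 + 5/39 → 43/234
merge 31/234 + 43/234 → 37/117
merge 49/234 + 2/9 → 101/234
merge 59/234 + 37/117 → 133/234
merge 101/234 + 133/234 → 1
L = 43/234 + 37/117 + 101/234 + 133/234 + 1 = 5/2 = 2.5 bits/symbol.

2.5 bits/symbol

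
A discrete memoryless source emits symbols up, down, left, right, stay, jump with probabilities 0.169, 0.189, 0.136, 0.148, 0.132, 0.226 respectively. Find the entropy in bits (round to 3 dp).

2.558 bits

H = −Σ pᵢ log₂ pᵢ.
−0.169·log₂(0.169) = 0.4335
−0.189·log₂(0.189) = 0.4543
−0.136·log₂(0.136) = 0.3915
−0.148·log₂(0.148) = 0.4079
−0.132·log₂(0.132) = 0.3856
−0.226·log₂(0.226) = 0.4849
Sum ≈ 2.5577 → 2.558 bits.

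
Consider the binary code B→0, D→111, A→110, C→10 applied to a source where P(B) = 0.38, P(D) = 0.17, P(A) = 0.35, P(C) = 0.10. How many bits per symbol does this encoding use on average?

L̄ = Σ pᵢ·ℓᵢ = 0.38·1 + 0.17·3 + 0.35·3 + 0.10·2 = 2.14 bits/symbol.

2.14 bits/symbol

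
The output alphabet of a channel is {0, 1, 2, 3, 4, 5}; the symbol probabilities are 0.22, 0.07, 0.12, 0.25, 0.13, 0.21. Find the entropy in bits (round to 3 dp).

2.472 bits

H = −Σ pᵢ log₂ pᵢ.
−0.22·log₂(0.22) = 0.4806
−0.07·log₂(0.07) = 0.2686
−0.12·log₂(0.12) = 0.3671
−0.25·log₂(0.25) = 0.5000
−0.13·log₂(0.13) = 0.3826
−0.21·log₂(0.21) = 0.4728
Sum ≈ 2.4717 → 2.472 bits.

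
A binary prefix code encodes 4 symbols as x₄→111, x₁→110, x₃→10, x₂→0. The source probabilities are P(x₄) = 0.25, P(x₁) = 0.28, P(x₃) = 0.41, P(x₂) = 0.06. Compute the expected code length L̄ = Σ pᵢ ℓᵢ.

L̄ = Σ pᵢ·ℓᵢ = 0.25·3 + 0.28·3 + 0.41·2 + 0.06·1 = 2.47 bits/symbol.

2.47 bits/symbol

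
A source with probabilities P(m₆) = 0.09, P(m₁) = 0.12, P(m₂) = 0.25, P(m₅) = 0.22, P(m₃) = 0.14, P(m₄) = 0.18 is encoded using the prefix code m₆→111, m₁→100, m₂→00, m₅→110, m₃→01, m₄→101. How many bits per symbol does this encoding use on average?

L̄ = Σ pᵢ·ℓᵢ = 0.09·3 + 0.12·3 + 0.25·2 + 0.22·3 + 0.14·2 + 0.18·3 = 2.61 bits/symbol.

2.61 bits/symbol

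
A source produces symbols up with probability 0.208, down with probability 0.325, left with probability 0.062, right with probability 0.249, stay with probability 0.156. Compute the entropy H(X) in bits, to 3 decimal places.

2.164 bits

H = −Σ pᵢ log₂ pᵢ.
−0.208·log₂(0.208) = 0.4712
−0.325·log₂(0.325) = 0.5270
−0.062·log₂(0.062) = 0.2487
−0.249·log₂(0.249) = 0.4994
−0.156·log₂(0.156) = 0.4181
Sum ≈ 2.1645 → 2.164 bits.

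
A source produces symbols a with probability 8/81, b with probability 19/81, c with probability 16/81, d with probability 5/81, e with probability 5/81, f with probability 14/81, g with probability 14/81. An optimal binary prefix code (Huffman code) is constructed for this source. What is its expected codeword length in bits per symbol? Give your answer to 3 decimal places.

Repeatedly combine the two least-probable nodes; the expected code length is the sum of the merged weights.
merge 5/81 + 5/81 → 10/81
merge 8/81 + 10/81 → 2/9
merge 14/81 + 14/81 → 28/81
merge 16/81 + 2/9 → 34/81
merge 19/81 + 28/81 → 47/81
merge 34/81 + 47/81 → 1
L = 10/81 + 2/9 + 28/81 + 34/81 + 47/81 + 1 = 218/81 ≈ 2.691 bits/symbol.

2.691 bits/symbol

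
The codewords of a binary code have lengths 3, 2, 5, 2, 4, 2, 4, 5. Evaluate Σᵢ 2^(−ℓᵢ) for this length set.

With common denominator 2^5 = 32: Σ 2^(−ℓᵢ) = 4/32 + 8/32 + 1/32 + 8/32 + 2/32 + 8/32 + 2/32 + 1/32 = 34/32 = 1.0625.

1.0625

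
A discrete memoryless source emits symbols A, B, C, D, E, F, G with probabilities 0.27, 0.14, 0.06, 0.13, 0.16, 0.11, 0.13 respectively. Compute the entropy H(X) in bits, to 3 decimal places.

H = −Σ pᵢ log₂ pᵢ.
−0.27·log₂(0.27) = 0.5100
−0.14·log₂(0.14) = 0.3971
−0.06·log₂(0.06) = 0.2435
−0.13·log₂(0.13) = 0.3826
−0.16·log₂(0.16) = 0.4230
−0.11·log₂(0.11) = 0.3503
−0.13·log₂(0.13) = 0.3826
Sum ≈ 2.6893 → 2.689 bits.

2.689 bits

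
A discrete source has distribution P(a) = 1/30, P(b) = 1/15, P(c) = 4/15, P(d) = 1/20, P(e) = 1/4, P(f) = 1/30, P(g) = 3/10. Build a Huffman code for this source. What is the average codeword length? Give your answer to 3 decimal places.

Repeatedly combine the two least-probable nodes; the expected code length is the sum of the merged weights.
merge 1/30 + 1/30 → 1/15
merge 1/20 + 1/15 → 7/60
merge 1/15 + 7/60 → 11/60
merge 11/60 + 1/4 → 13/30
merge 4/15 + 3/10 → 17/30
merge 13/30 + 17/30 → 1
L = 1/15 + 7/60 + 11/60 + 13/30 + 17/30 + 1 = 71/30 ≈ 2.367 bits/symbol.

2.367 bits/symbol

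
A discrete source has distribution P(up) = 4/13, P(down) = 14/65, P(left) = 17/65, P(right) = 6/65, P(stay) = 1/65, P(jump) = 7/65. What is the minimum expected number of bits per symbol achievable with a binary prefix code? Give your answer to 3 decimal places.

2.323 bits/symbol

Repeatedly combine the two least-probable nodes; the expected code length is the sum of the merged weights.
merge 1/65 + 6/65 → 7/65
merge 7/65 + 7/65 → 14/65
merge 14/65 + 14/65 → 28/65
merge 17/65 + 4/13 → 37/65
merge 28/65 + 37/65 → 1
L = 7/65 + 14/65 + 28/65 + 37/65 + 1 = 151/65 ≈ 2.323 bits/symbol.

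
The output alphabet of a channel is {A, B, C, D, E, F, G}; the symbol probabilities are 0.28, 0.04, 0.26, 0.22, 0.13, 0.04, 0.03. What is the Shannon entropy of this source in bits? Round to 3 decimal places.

2.406 bits

H = −Σ pᵢ log₂ pᵢ.
−0.28·log₂(0.28) = 0.5142
−0.04·log₂(0.04) = 0.1858
−0.26·log₂(0.26) = 0.5053
−0.22·log₂(0.22) = 0.4806
−0.13·log₂(0.13) = 0.3826
−0.04·log₂(0.04) = 0.1858
−0.03·log₂(0.03) = 0.1518
Sum ≈ 2.4060 → 2.406 bits.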